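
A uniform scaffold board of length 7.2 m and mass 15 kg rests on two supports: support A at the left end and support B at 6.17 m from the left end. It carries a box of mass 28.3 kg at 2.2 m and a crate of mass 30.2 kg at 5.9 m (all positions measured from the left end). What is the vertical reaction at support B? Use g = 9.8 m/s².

R_B ≈ 468 N

Take moments about support A.
Beam weight: 15 × 9.8 = 147 N down at 3.6 m → arm 3.6 m, τ = 147 × 3.6 = 529.2 N·m clockwise.
Box: 28.3 × 9.8 = 277.3 N down at 2.2 m → arm 2.2 m, τ = 277.3 × 2.2 = 610.1 N·m clockwise.
Crate: 30.2 × 9.8 = 296 N down at 5.9 m → arm 5.9 m, τ = 296 × 5.9 = 1746 N·m clockwise.
Net load moment about support A = 2885 N·m clockwise.
Reaction R at support B is upward at 6.17 m, arm 6.17 m → moment R × 6.17 counterclockwise.
Balancing moments: R × 6.17 = 2885, giving R = 468 N.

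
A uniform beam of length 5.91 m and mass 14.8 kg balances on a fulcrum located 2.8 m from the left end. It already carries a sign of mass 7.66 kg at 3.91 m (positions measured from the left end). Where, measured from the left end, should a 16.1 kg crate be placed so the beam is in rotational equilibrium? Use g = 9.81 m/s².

x ≈ 2.13 m from the left end

Choose the fulcrum (at 2.8 m from the left end) as the axis so the support reaction has zero arm there.
Beam weight: 14.8 × 9.81 = 145.2 N down at 2.955 m → arm 0.155 m, τ = 145.2 × 0.155 = 22.51 N·m clockwise.
Sign: 7.66 × 9.81 = 75.14 N down at 3.91 m → arm 1.11 m, τ = 75.14 × 1.11 = 83.41 N·m clockwise.
Net moment of existing loads = 105.9 N·m clockwise.
The crate weighs 16.1 × 9.81 = 157.9 N and must supply an equal counterclockwise moment, so its lever arm about the fulcrum is 105.9 / 157.9 = 0.671 m.
That puts it at 2.8 − 0.671 = 2.13 m from the left end.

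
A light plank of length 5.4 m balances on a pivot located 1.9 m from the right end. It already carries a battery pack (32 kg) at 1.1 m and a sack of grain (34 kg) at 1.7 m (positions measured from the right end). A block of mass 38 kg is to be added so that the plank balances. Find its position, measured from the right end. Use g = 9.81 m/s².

Taking torques about the pivot (at 1.9 m from the right end):
Battery pack: 32 × 9.81 = 313.9 N down at 1.1 m → arm 0.8 m, τ = 313.9 × 0.8 = 251.1 N·m clockwise.
Sack of grain: 34 × 9.81 = 333.5 N down at 1.7 m → arm 0.2 m, τ = 333.5 × 0.2 = 66.7 N·m clockwise.
Net moment of existing loads = 317.8 N·m clockwise.
The block weighs 38 × 9.81 = 372.8 N and must supply an equal counterclockwise moment, so its lever arm about the pivot is 317.8 / 372.8 = 0.852 m.
That puts it at 1.9 + 0.852 = 2.75 m from the right end.

x ≈ 2.75 m from the right end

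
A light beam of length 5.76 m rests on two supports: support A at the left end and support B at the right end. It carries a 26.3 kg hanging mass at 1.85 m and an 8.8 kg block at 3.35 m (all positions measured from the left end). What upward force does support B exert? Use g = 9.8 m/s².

Sum moments about support A (its reaction then has zero moment arm).
Hanging mass: 26.3 × 9.8 = 257.7 N down at 1.85 m → arm 1.85 m, τ = 257.7 × 1.85 = 476.7 N·m clockwise.
Block: 8.8 × 9.8 = 86.24 N down at 3.35 m → arm 3.35 m, τ = 86.24 × 3.35 = 288.9 N·m clockwise.
Net load moment about support A = 765.6 N·m clockwise.
Reaction R at support B is upward at 5.76 m, arm 5.76 m → moment R × 5.76 counterclockwise.
Στ = 0 ⇒ R × 5.76 = 765.6 ⇒ R = 133 N.

R_B ≈ 133 N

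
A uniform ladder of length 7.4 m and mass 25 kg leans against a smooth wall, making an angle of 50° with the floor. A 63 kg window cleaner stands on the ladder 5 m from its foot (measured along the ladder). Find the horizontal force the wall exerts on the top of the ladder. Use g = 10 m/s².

N_wall ≈ 462 N

Take moments about the foot of the ladder.
Ladder weight 25×10 = 250 N acts at 3.7 m along the ladder; its horizontal arm is 3.7·cos50° = 2.378 m → τ = 594.5 N·m clockwise.
Window cleaner: 63×10 = 630 N at 5 m → arm 3.214 m → τ = 2025 N·m clockwise.
Wall normal N acts horizontally at the top; its moment arm is the height L sinθ = 7.4·sin50° = 5.669 m, counterclockwise.
Balancing moments: N × 5.669 = 2620, giving N = 462 N.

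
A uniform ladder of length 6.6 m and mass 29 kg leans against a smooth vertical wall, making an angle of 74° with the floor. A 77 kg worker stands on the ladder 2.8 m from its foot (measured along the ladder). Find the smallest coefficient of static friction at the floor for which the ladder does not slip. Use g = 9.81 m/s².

μ_min ≈ 0.128

Choose the foot of the ladder as the axis so the floor normal and friction both act there and drop out.
Ladder weight 29×9.81 = 284.5 N acts at 3.3 m along the ladder; its horizontal arm is 3.3·cos74° = 0.9096 m → τ = 258.8 N·m clockwise.
Worker: 77×9.81 = 755.4 N at 2.8 m → arm 0.7718 m → τ = 583 N·m clockwise.
Wall normal N acts horizontally at the top; its moment arm is the height L sinθ = 6.6·sin74° = 6.344 m, counterclockwise.
For rotational equilibrium, N × 6.344 = 841.8, so N = 132.7 N.
ΣFx = 0 ⇒ f = N_wall = 132.7 N. ΣFy = 0 ⇒ N_floor = 1040 N.
μ_min = f / N_floor = 132.7 / 1040 = 0.128.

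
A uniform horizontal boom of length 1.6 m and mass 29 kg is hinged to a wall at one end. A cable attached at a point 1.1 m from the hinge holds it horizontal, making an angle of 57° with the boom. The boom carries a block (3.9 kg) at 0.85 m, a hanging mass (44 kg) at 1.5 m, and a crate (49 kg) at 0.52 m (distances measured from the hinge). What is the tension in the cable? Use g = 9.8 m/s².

Take moments about the hinge.
Beam weight: 29 × 9.8 = 284.2 N down at 0.8 m → arm 0.8 m, τ = 284.2 × 0.8 = 227.4 N·m clockwise.
Block: 3.9 × 9.8 = 38.22 N down at 0.85 m → arm 0.85 m, τ = 38.22 × 0.85 = 32.49 N·m clockwise.
Hanging mass: 44 × 9.8 = 431.2 N down at 1.5 m → arm 1.5 m, τ = 431.2 × 1.5 = 646.8 N·m clockwise.
Crate: 49 × 9.8 = 480.2 N down at 0.52 m → arm 0.52 m, τ = 480.2 × 0.52 = 249.7 N·m clockwise.
Total clockwise load moment = 1156 N·m.
The cable tension T acts at 1.1 m; only its component perpendicular to the boom, T sinθ, produces torque. sin 57° = 0.8387.
Στ = 0 ⇒ T × 1.1 × 0.8387 = 1156 ⇒ T = 1156 / 0.9226 = 1250 N.

T ≈ 1250 N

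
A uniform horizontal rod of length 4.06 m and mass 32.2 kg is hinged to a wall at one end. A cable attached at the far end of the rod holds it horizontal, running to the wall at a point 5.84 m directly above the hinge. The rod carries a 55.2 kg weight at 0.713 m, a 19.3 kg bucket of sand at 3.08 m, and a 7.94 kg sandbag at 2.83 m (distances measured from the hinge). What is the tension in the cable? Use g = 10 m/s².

T ≈ 560 N

About the hinge:
Beam weight: 32.2 × 10 = 322 N down at 2.03 m → arm 2.03 m, τ = 322 × 2.03 = 653.7 N·m clockwise.
Weight: 55.2 × 10 = 552 N down at 0.713 m → arm 0.713 m, τ = 552 × 0.713 = 393.6 N·m clockwise.
Bucket of sand: 19.3 × 10 = 193 N down at 3.08 m → arm 3.08 m, τ = 193 × 3.08 = 594.4 N·m clockwise.
Sandbag: 7.94 × 10 = 79.4 N down at 2.83 m → arm 2.83 m, τ = 79.4 × 2.83 = 224.7 N·m clockwise.
Total clockwise load moment = 1866 N·m.
The cable tension T acts at 4.06 m; only its component perpendicular to the rod, T sinθ, produces torque. sinθ = h/√(h²+d²) = 5.84/√(5.84²+4.06²) = 0.8211.
Balancing moments: T × 4.06 × 0.8211 = 1866, giving T = 1866 / 3.334 = 560 N.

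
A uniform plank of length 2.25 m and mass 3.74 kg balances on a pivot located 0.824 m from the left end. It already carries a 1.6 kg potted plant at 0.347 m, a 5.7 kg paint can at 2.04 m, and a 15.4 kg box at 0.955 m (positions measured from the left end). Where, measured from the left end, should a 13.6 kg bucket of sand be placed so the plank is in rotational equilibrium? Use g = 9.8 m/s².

Sum moments about the pivot (at 0.824 m from the left end) (the support reaction has zero arm there).
Beam weight: 3.74 × 9.8 = 36.65 N down at 1.125 m → arm 0.301 m, τ = 36.65 × 0.301 = 11.03 N·m clockwise.
Potted plant: 1.6 × 9.8 = 15.68 N down at 0.347 m → arm 0.477 m, τ = 15.68 × 0.477 = 7.479 N·m counterclockwise.
Paint can: 5.7 × 9.8 = 55.86 N down at 2.04 m → arm 1.216 m, τ = 55.86 × 1.216 = 67.93 N·m clockwise.
Box: 15.4 × 9.8 = 150.9 N down at 0.955 m → arm 0.131 m, τ = 150.9 × 0.131 = 19.77 N·m clockwise.
Net moment of existing loads = 91.25 N·m clockwise.
The bucket of sand weighs 13.6 × 9.8 = 133.3 N and must supply an equal counterclockwise moment, so its lever arm about the pivot is 91.25 / 133.3 = 0.685 m.
That puts it at 0.824 − 0.685 = 0.139 m from the left end.

x ≈ 0.139 m from the left end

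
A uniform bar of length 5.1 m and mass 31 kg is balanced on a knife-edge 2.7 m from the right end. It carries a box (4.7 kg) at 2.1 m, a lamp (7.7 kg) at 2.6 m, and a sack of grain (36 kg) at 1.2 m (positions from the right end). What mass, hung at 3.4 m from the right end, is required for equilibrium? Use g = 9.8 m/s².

m ≈ 88.9 kg

Sum moments about the knife-edge (at 2.7 m from the right end) (the support reaction has zero arm there).
Beam weight: 31 × 9.8 = 303.8 N down at 2.55 m → arm 0.15 m, τ = 303.8 × 0.15 = 45.57 N·m clockwise.
Box: 4.7 × 9.8 = 46.06 N down at 2.1 m → arm 0.6 m, τ = 46.06 × 0.6 = 27.64 N·m clockwise.
Lamp: 7.7 × 9.8 = 75.46 N down at 2.6 m → arm 0.1 m, τ = 75.46 × 0.1 = 7.546 N·m clockwise.
Sack of grain: 36 × 9.8 = 352.8 N down at 1.2 m → arm 1.5 m, τ = 352.8 × 1.5 = 529.2 N·m clockwise.
Net moment of known loads = 610 N·m clockwise.
An unknown mass m at 3.4 m has arm 0.7 m; its moment is m·g·0.7 counterclockwise.
Στ = 0 ⇒ m × 9.8 × 0.7 = 610 ⇒ m = 610 / (9.8 × 0.7) = 88.9 kg.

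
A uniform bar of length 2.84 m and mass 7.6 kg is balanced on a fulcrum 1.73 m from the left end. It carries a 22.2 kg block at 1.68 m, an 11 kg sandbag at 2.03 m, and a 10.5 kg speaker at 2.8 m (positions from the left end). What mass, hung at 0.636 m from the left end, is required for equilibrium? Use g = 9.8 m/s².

m ≈ 10.1 kg

About the fulcrum (at 1.73 m from the left end):
Beam weight: 7.6 × 9.8 = 74.48 N down at 1.42 m → arm 0.31 m, τ = 74.48 × 0.31 = 23.09 N·m counterclockwise.
Block: 22.2 × 9.8 = 217.6 N down at 1.68 m → arm 0.05 m, τ = 217.6 × 0.05 = 10.88 N·m counterclockwise.
Sandbag: 11 × 9.8 = 107.8 N down at 2.03 m → arm 0.3 m, τ = 107.8 × 0.3 = 32.34 N·m clockwise.
Speaker: 10.5 × 9.8 = 102.9 N down at 2.8 m → arm 1.07 m, τ = 102.9 × 1.07 = 110.1 N·m clockwise.
Net moment of known loads = 108.5 N·m clockwise.
An unknown mass m at 0.636 m has arm 1.094 m; its moment is m·g·1.094 counterclockwise.
Balancing moments: m × 9.8 × 1.094 = 108.5, giving m = 108.5 / (9.8 × 1.094) = 10.1 kg.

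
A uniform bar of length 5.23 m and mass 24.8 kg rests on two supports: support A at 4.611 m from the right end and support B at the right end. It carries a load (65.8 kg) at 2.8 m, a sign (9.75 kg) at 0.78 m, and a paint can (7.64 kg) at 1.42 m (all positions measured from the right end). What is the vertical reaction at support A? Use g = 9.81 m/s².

Sum moments about support B (its reaction then has zero moment arm).
Beam weight: 24.8 × 9.81 = 243.3 N down at 2.615 m → arm 2.615 m, τ = 243.3 × 2.615 = 636.2 N·m counterclockwise.
Load: 65.8 × 9.81 = 645.5 N down at 2.8 m → arm 2.8 m, τ = 645.5 × 2.8 = 1807 N·m counterclockwise.
Sign: 9.75 × 9.81 = 95.65 N down at 0.78 m → arm 0.78 m, τ = 95.65 × 0.78 = 74.61 N·m counterclockwise.
Paint can: 7.64 × 9.81 = 74.95 N down at 1.42 m → arm 1.42 m, τ = 74.95 × 1.42 = 106.4 N·m counterclockwise.
Net load moment about support B = 2624 N·m counterclockwise.
Reaction R at support A is upward at 4.611 m, arm 4.611 m → moment R × 4.611 clockwise.
Στ = 0 ⇒ R × 4.611 = 2624 ⇒ R = 569 N.

R_A ≈ 569 N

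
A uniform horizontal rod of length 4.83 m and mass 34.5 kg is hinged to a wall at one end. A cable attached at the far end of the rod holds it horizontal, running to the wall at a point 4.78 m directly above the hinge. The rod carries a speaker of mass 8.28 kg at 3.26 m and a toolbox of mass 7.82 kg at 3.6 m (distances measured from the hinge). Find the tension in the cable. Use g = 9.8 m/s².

Sum moments about the hinge (the unknown hinge reaction has zero arm there).
Beam weight: 34.5 × 9.8 = 338.1 N down at 2.415 m → arm 2.415 m, τ = 338.1 × 2.415 = 816.5 N·m clockwise.
Speaker: 8.28 × 9.8 = 81.14 N down at 3.26 m → arm 3.26 m, τ = 81.14 × 3.26 = 264.5 N·m clockwise.
Toolbox: 7.82 × 9.8 = 76.64 N down at 3.6 m → arm 3.6 m, τ = 76.64 × 3.6 = 275.9 N·m clockwise.
Total clockwise load moment = 1357 N·m.
The cable tension T acts at 4.83 m; only its component perpendicular to the rod, T sinθ, produces torque. sinθ = h/√(h²+d²) = 4.78/√(4.78²+4.83²) = 0.7034.
For rotational equilibrium, T × 4.83 × 0.7034 = 1357, so T = 1357 / 3.397 = 399 N.

T ≈ 399 N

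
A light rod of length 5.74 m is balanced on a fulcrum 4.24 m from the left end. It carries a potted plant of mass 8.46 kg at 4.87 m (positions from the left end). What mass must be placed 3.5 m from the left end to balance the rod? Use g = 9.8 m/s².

m ≈ 7.2 kg

Choose the fulcrum (at 4.24 m from the left end) as the axis so the support reaction has zero arm there.
Potted plant: 8.46 × 9.8 = 82.91 N down at 4.87 m → arm 0.63 m, τ = 82.91 × 0.63 = 52.23 N·m clockwise.
Net moment of known loads = 52.23 N·m clockwise.
An unknown mass m at 3.5 m has arm 0.74 m; its moment is m·g·0.74 counterclockwise.
Στ = 0 ⇒ m × 9.8 × 0.74 = 52.23 ⇒ m = 52.23 / (9.8 × 0.74) = 7.2 kg.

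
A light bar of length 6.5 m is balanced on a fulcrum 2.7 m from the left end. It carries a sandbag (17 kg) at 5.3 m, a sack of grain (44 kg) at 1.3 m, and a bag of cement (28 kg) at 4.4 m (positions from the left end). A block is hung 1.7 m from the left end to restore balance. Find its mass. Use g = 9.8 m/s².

m ≈ 30.2 kg

Take moments about the fulcrum (at 2.7 m from the left end).
Sandbag: 17 × 9.8 = 166.6 N down at 5.3 m → arm 2.6 m, τ = 166.6 × 2.6 = 433.2 N·m clockwise.
Sack of grain: 44 × 9.8 = 431.2 N down at 1.3 m → arm 1.4 m, τ = 431.2 × 1.4 = 603.7 N·m counterclockwise.
Bag of cement: 28 × 9.8 = 274.4 N down at 4.4 m → arm 1.7 m, τ = 274.4 × 1.7 = 466.5 N·m clockwise.
Net moment of known loads = 296 N·m clockwise.
An unknown mass m at 1.7 m has arm 1 m; its moment is m·g·1 counterclockwise.
Balancing moments: m × 9.8 × 1 = 296, giving m = 296 / (9.8 × 1) = 30.2 kg.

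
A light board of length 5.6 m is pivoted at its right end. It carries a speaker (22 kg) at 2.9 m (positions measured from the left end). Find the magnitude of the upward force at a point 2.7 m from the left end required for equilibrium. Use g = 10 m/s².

F ≈ 205 N

Taking torques about the right end:
Speaker: 22 × 10 = 220 N down at 2.9 m → arm 2.7 m, τ = 220 × 2.7 = 594 N·m counterclockwise.
Net moment of the loads = 594 N·m counterclockwise.
The upward force F acts at a point 2.7 m from the left end, arm 2.9 m, giving F × 2.9 clockwise.
Balancing moments: F × 2.9 = 594, giving F = 594 / 2.9 = 205 N.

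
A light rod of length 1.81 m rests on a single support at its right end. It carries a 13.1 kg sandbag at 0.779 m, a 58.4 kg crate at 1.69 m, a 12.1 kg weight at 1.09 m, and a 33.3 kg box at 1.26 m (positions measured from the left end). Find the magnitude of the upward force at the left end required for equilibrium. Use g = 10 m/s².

Sum moments about the right end (the unknown pivot reaction has zero arm there).
Sandbag: 13.1 × 10 = 131 N down at 0.779 m → arm 1.031 m, τ = 131 × 1.031 = 135.1 N·m counterclockwise.
Crate: 58.4 × 10 = 584 N down at 1.69 m → arm 0.12 m, τ = 584 × 0.12 = 70.08 N·m counterclockwise.
Weight: 12.1 × 10 = 121 N down at 1.09 m → arm 0.72 m, τ = 121 × 0.72 = 87.12 N·m counterclockwise.
Box: 33.3 × 10 = 333 N down at 1.26 m → arm 0.55 m, τ = 333 × 0.55 = 183.2 N·m counterclockwise.
Net moment of the loads = 475.5 N·m counterclockwise.
The upward force F acts at the left end, arm 1.81 m, giving F × 1.81 clockwise.
For rotational equilibrium, F × 1.81 = 475.5, so F = 475.5 / 1.81 = 263 N.

F ≈ 263 N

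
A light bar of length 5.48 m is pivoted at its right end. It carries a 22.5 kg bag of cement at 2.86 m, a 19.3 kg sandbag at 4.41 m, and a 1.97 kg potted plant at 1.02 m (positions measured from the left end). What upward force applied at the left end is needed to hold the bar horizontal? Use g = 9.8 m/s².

F ≈ 158 N

Choose the right end as the axis so the unknown pivot reaction has zero arm there.
Bag of cement: 22.5 × 9.8 = 220.5 N down at 2.86 m → arm 2.62 m, τ = 220.5 × 2.62 = 577.7 N·m counterclockwise.
Sandbag: 19.3 × 9.8 = 189.1 N down at 4.41 m → arm 1.07 m, τ = 189.1 × 1.07 = 202.3 N·m counterclockwise.
Potted plant: 1.97 × 9.8 = 19.31 N down at 1.02 m → arm 4.46 m, τ = 19.31 × 4.46 = 86.12 N·m counterclockwise.
Net moment of the loads = 866.1 N·m counterclockwise.
The upward force F acts at the left end, arm 5.48 m, giving F × 5.48 clockwise.
Setting net torque to zero: F × 5.48 = 866.1 → F = 866.1 / 5.48 = 158 N.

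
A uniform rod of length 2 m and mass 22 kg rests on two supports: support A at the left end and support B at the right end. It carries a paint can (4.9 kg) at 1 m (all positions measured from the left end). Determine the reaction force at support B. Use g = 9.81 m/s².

Taking torques about support A:
Beam weight: 22 × 9.81 = 215.8 N down at 1 m → arm 1 m, τ = 215.8 × 1 = 215.8 N·m clockwise.
Paint can: 4.9 × 9.81 = 48.07 N down at 1 m → arm 1 m, τ = 48.07 × 1 = 48.07 N·m clockwise.
Net load moment about support A = 263.9 N·m clockwise.
Reaction R at support B is upward at 2 m, arm 2 m → moment R × 2 counterclockwise.
For rotational equilibrium, R × 2 = 263.9, so R = 132 N.

R_B ≈ 132 N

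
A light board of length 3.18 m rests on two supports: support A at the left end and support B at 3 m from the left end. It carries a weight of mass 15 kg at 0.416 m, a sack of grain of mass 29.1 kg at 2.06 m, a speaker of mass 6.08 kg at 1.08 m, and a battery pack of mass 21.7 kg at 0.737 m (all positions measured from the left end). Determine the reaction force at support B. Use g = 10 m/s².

About support A:
Weight: 15 × 10 = 150 N down at 0.416 m → arm 0.416 m, τ = 150 × 0.416 = 62.4 N·m clockwise.
Sack of grain: 29.1 × 10 = 291 N down at 2.06 m → arm 2.06 m, τ = 291 × 2.06 = 599.5 N·m clockwise.
Speaker: 6.08 × 10 = 60.8 N down at 1.08 m → arm 1.08 m, τ = 60.8 × 1.08 = 65.66 N·m clockwise.
Battery pack: 21.7 × 10 = 217 N down at 0.737 m → arm 0.737 m, τ = 217 × 0.737 = 159.9 N·m clockwise.
Net load moment about support A = 887.5 N·m clockwise.
Reaction R at support B is upward at 3 m, arm 3 m → moment R × 3 counterclockwise.
Στ = 0 ⇒ R × 3 = 887.5 ⇒ R = 296 N.

R_B ≈ 296 N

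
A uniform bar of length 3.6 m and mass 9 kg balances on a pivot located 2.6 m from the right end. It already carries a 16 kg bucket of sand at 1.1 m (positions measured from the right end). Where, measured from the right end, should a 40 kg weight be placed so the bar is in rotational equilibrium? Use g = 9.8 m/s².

x ≈ 3.38 m from the right end

About the pivot (at 2.6 m from the right end):
Beam weight: 9 × 9.8 = 88.2 N down at 1.8 m → arm 0.8 m, τ = 88.2 × 0.8 = 70.56 N·m clockwise.
Bucket of sand: 16 × 9.8 = 156.8 N down at 1.1 m → arm 1.5 m, τ = 156.8 × 1.5 = 235.2 N·m clockwise.
Net moment of existing loads = 305.8 N·m clockwise.
The weight weighs 40 × 9.8 = 392 N and must supply an equal counterclockwise moment, so its lever arm about the pivot is 305.8 / 392 = 0.78 m.
That puts it at 2.6 + 0.78 = 3.38 m from the right end.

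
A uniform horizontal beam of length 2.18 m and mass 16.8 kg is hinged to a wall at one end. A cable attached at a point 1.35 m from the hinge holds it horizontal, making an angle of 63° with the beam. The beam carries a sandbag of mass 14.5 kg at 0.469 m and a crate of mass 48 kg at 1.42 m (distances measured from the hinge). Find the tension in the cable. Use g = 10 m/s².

Sum moments about the hinge (the unknown hinge reaction has zero arm there).
Beam weight: 16.8 × 10 = 168 N down at 1.09 m → arm 1.09 m, τ = 168 × 1.09 = 183.1 N·m clockwise.
Sandbag: 14.5 × 10 = 145 N down at 0.469 m → arm 0.469 m, τ = 145 × 0.469 = 68 N·m clockwise.
Crate: 48 × 10 = 480 N down at 1.42 m → arm 1.42 m, τ = 480 × 1.42 = 681.6 N·m clockwise.
Total clockwise load moment = 932.7 N·m.
The cable tension T acts at 1.35 m; only its component perpendicular to the beam, T sinθ, produces torque. sin 63° = 0.891.
Στ = 0 ⇒ T × 1.35 × 0.891 = 932.7 ⇒ T = 932.7 / 1.203 = 775 N.

T ≈ 775 N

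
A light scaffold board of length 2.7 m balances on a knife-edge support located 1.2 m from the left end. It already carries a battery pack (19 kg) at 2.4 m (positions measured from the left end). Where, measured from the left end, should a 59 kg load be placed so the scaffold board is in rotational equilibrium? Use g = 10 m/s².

Taking torques about the knife-edge support (at 1.2 m from the left end):
Battery pack: 19 × 10 = 190 N down at 2.4 m → arm 1.2 m, τ = 190 × 1.2 = 228 N·m clockwise.
Net moment of existing loads = 228 N·m clockwise.
The load weighs 59 × 10 = 590 N and must supply an equal counterclockwise moment, so its lever arm about the knife-edge support is 228 / 590 = 0.386 m.
That puts it at 1.2 − 0.386 = 0.814 m from the left end.

x ≈ 0.814 m from the left end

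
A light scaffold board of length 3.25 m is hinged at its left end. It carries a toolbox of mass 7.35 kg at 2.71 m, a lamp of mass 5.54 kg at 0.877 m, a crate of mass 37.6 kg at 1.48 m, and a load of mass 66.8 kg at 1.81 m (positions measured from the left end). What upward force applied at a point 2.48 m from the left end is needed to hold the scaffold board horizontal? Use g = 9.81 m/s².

F ≈ 796 N

About the left end:
Toolbox: 7.35 × 9.81 = 72.1 N down at 2.71 m → arm 2.71 m, τ = 72.1 × 2.71 = 195.4 N·m clockwise.
Lamp: 5.54 × 9.81 = 54.35 N down at 0.877 m → arm 0.877 m, τ = 54.35 × 0.877 = 47.66 N·m clockwise.
Crate: 37.6 × 9.81 = 368.9 N down at 1.48 m → arm 1.48 m, τ = 368.9 × 1.48 = 546 N·m clockwise.
Load: 66.8 × 9.81 = 655.3 N down at 1.81 m → arm 1.81 m, τ = 655.3 × 1.81 = 1186 N·m clockwise.
Net moment of the loads = 1975 N·m clockwise.
The upward force F acts at a point 2.48 m from the left end, arm 2.48 m, giving F × 2.48 counterclockwise.
For rotational equilibrium, F × 2.48 = 1975, so F = 1975 / 2.48 = 796 N.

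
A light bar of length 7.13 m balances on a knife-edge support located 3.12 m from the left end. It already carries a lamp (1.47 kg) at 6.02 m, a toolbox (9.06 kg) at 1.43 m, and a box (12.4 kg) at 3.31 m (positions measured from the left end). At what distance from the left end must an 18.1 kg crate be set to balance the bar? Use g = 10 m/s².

x ≈ 3.6 m from the left end

About the knife-edge support (at 3.12 m from the left end):
Lamp: 1.47 × 10 = 14.7 N down at 6.02 m → arm 2.9 m, τ = 14.7 × 2.9 = 42.63 N·m clockwise.
Toolbox: 9.06 × 10 = 90.6 N down at 1.43 m → arm 1.69 m, τ = 90.6 × 1.69 = 153.1 N·m counterclockwise.
Box: 12.4 × 10 = 124 N down at 3.31 m → arm 0.19 m, τ = 124 × 0.19 = 23.56 N·m clockwise.
Net moment of existing loads = 86.91 N·m counterclockwise.
The crate weighs 18.1 × 10 = 181 N and must supply an equal clockwise moment, so its lever arm about the knife-edge support is 86.91 / 181 = 0.48 m.
That puts it at 3.12 + 0.48 = 3.6 m from the left end.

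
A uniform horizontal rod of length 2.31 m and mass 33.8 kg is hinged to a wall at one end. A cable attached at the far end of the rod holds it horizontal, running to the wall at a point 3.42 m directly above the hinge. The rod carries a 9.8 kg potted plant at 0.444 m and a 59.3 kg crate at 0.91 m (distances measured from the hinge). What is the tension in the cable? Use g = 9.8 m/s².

Take moments about the hinge.
Beam weight: 33.8 × 9.8 = 331.2 N down at 1.155 m → arm 1.155 m, τ = 331.2 × 1.155 = 382.5 N·m clockwise.
Potted plant: 9.8 × 9.8 = 96.04 N down at 0.444 m → arm 0.444 m, τ = 96.04 × 0.444 = 42.64 N·m clockwise.
Crate: 59.3 × 9.8 = 581.1 N down at 0.91 m → arm 0.91 m, τ = 581.1 × 0.91 = 528.8 N·m clockwise.
Total clockwise load moment = 953.9 N·m.
The cable tension T acts at 2.31 m; only its component perpendicular to the rod, T sinθ, produces torque. sinθ = h/√(h²+d²) = 3.42/√(3.42²+2.31²) = 0.8287.
Στ = 0 ⇒ T × 2.31 × 0.8287 = 953.9 ⇒ T = 953.9 / 1.914 = 498 N.

T ≈ 498 N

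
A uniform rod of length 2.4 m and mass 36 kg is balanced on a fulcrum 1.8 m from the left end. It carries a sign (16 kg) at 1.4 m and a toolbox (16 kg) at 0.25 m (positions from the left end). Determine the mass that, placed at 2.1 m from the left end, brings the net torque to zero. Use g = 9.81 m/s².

Choose the fulcrum (at 1.8 m from the left end) as the axis so the support reaction has zero arm there.
Beam weight: 36 × 9.81 = 353.2 N down at 1.2 m → arm 0.6 m, τ = 353.2 × 0.6 = 211.9 N·m counterclockwise.
Sign: 16 × 9.81 = 157 N down at 1.4 m → arm 0.4 m, τ = 157 × 0.4 = 62.8 N·m counterclockwise.
Toolbox: 16 × 9.81 = 157 N down at 0.25 m → arm 1.55 m, τ = 157 × 1.55 = 243.3 N·m counterclockwise.
Net moment of known loads = 518 N·m counterclockwise.
An unknown mass m at 2.1 m has arm 0.3 m; its moment is m·g·0.3 clockwise.
For rotational equilibrium, m × 9.81 × 0.3 = 518, so m = 518 / (9.81 × 0.3) = 176 kg.

m ≈ 176 kg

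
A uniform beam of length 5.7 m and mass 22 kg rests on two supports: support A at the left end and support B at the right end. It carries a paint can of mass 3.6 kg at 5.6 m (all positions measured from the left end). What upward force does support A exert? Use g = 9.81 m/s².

R_A ≈ 109 N

Sum moments about support B (its reaction then has zero moment arm).
Beam weight: 22 × 9.81 = 215.8 N down at 2.85 m → arm 2.85 m, τ = 215.8 × 2.85 = 615 N·m counterclockwise.
Paint can: 3.6 × 9.81 = 35.32 N down at 5.6 m → arm 0.1 m, τ = 35.32 × 0.1 = 3.532 N·m counterclockwise.
Net load moment about support B = 618.5 N·m counterclockwise.
Reaction R at support A is upward at 0 m, arm 5.7 m → moment R × 5.7 clockwise.
For rotational equilibrium, R × 5.7 = 618.5, so R = 109 N.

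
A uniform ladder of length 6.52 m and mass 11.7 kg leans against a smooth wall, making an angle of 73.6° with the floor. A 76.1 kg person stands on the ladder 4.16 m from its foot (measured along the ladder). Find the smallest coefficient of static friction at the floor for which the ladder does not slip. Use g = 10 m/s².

Taking torques about the foot of the ladder:
Ladder weight 11.7×10 = 117 N acts at 3.26 m along the ladder; its horizontal arm is 3.26·cos73.6° = 0.9204 m → τ = 107.7 N·m clockwise.
Person: 76.1×10 = 761 N at 4.16 m → arm 1.175 m → τ = 894.2 N·m clockwise.
Wall normal N acts horizontally at the top; its moment arm is the height L sinθ = 6.52·sin73.6° = 6.255 m, counterclockwise.
Balancing moments: N × 6.255 = 1002, giving N = 160.2 N.
ΣFx = 0 ⇒ f = N_wall = 160.2 N. ΣFy = 0 ⇒ N_floor = 878 N.
μ_min = f / N_floor = 160.2 / 878 = 0.182.

μ_min ≈ 0.182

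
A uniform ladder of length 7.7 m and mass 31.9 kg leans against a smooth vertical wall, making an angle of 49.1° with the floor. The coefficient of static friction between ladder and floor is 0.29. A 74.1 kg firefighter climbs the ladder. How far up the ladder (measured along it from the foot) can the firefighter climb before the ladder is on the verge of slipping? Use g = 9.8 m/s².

Choose the foot of the ladder as the axis so the floor normal and friction both act there and drop out.
Ladder weight 31.9×9.8 = 312.6 N acts at 3.85 m along the ladder; its horizontal arm is 3.85·cos49.1° = 2.521 m → τ = 788.1 N·m clockwise.
Firefighter weight 74.1×9.8 = 726.2 N at distance d → arm d·cos49.1° → τ = 726.2·d·0.6547 clockwise.
Wall normal N at the top has arm L sinθ = 5.82 m counterclockwise, so Στ = 0 gives N·5.82 = 788.1 + 475.4·d.
ΣFy = 0 ⇒ N_floor = 1039 N, so the maximum friction is μ_s·N_floor = 0.29×1039 = 301.3 N. ΣFx = 0 ⇒ N_wall = f, so at the slipping point N = 301.3 N.
Substituting: 301.3×5.82 = 788.1 + 475.4·d ⇒ d = (1754 − 788.1) / 475.4 = 2.03 m.

d ≈ 2.03 m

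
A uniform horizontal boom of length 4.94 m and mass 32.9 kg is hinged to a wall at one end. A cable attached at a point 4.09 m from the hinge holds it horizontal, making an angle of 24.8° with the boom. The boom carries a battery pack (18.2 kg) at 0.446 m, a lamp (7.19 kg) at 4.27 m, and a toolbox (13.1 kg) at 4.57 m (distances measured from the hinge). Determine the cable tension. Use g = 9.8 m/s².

Choose the hinge as the axis so the unknown hinge reaction has zero arm there.
Beam weight: 32.9 × 9.8 = 322.4 N down at 2.47 m → arm 2.47 m, τ = 322.4 × 2.47 = 796.3 N·m clockwise.
Battery pack: 18.2 × 9.8 = 178.4 N down at 0.446 m → arm 0.446 m, τ = 178.4 × 0.446 = 79.57 N·m clockwise.
Lamp: 7.19 × 9.8 = 70.46 N down at 4.27 m → arm 4.27 m, τ = 70.46 × 4.27 = 300.9 N·m clockwise.
Toolbox: 13.1 × 9.8 = 128.4 N down at 4.57 m → arm 4.57 m, τ = 128.4 × 4.57 = 586.8 N·m clockwise.
Total clockwise load moment = 1764 N·m.
The cable tension T acts at 4.09 m; only its component perpendicular to the boom, T sinθ, produces torque. sin 24.8° = 0.4195.
Balancing moments: T × 4.09 × 0.4195 = 1764, giving T = 1764 / 1.716 = 1030 N.

T ≈ 1030 N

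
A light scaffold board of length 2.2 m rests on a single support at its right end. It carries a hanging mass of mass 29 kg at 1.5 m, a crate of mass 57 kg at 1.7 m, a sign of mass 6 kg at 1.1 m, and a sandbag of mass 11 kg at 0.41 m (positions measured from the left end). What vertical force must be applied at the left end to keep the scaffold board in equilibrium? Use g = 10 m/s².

Choose the right end as the axis so the unknown pivot reaction has zero arm there.
Hanging mass: 29 × 10 = 290 N down at 1.5 m → arm 0.7 m, τ = 290 × 0.7 = 203 N·m counterclockwise.
Crate: 57 × 10 = 570 N down at 1.7 m → arm 0.5 m, τ = 570 × 0.5 = 285 N·m counterclockwise.
Sign: 6 × 10 = 60 N down at 1.1 m → arm 1.1 m, τ = 60 × 1.1 = 66 N·m counterclockwise.
Sandbag: 11 × 10 = 110 N down at 0.41 m → arm 1.79 m, τ = 110 × 1.79 = 196.9 N·m counterclockwise.
Net moment of the loads = 750.9 N·m counterclockwise.
The upward force F acts at the left end, arm 2.2 m, giving F × 2.2 clockwise.
Setting net torque to zero: F × 2.2 = 750.9 → F = 750.9 / 2.2 = 341 N.

F ≈ 341 N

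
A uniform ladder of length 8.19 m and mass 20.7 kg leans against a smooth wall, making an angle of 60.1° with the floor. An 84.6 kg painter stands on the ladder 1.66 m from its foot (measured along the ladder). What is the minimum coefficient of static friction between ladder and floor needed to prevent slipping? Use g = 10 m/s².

μ_min ≈ 0.15

Choose the foot of the ladder as the axis so the floor normal and friction both act there and drop out.
Ladder weight 20.7×10 = 207 N acts at 4.095 m along the ladder; its horizontal arm is 4.095·cos60.1° = 2.041 m → τ = 422.5 N·m clockwise.
Painter: 84.6×10 = 846 N at 1.66 m → arm 0.8275 m → τ = 700.1 N·m clockwise.
Wall normal N acts horizontally at the top; its moment arm is the height L sinθ = 8.19·sin60.1° = 7.1 m, counterclockwise.
Setting net torque to zero: N × 7.1 = 1123 → N = 158.2 N.
ΣFx = 0 ⇒ f = N_wall = 158.2 N. ΣFy = 0 ⇒ N_floor = 1053 N.
μ_min = f / N_floor = 158.2 / 1053 = 0.15.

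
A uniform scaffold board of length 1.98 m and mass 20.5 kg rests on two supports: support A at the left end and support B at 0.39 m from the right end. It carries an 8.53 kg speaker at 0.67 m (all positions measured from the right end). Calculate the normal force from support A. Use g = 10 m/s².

Take moments about support B.
Beam weight: 20.5 × 10 = 205 N down at 0.99 m → arm 0.6 m, τ = 205 × 0.6 = 123 N·m counterclockwise.
Speaker: 8.53 × 10 = 85.3 N down at 0.67 m → arm 0.28 m, τ = 85.3 × 0.28 = 23.88 N·m counterclockwise.
Net load moment about support B = 146.9 N·m counterclockwise.
Reaction R at support A is upward at 1.98 m, arm 1.59 m → moment R × 1.59 clockwise.
Στ = 0 ⇒ R × 1.59 = 146.9 ⇒ R = 92.4 N.

R_A ≈ 92.4 N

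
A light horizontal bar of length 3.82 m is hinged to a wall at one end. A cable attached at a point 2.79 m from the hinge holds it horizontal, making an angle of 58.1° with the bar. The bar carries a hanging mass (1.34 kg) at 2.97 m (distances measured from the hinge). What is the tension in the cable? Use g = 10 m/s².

T ≈ 16.8 N

Sum moments about the hinge (the unknown hinge reaction has zero arm there).
Hanging mass: 1.34 × 10 = 13.4 N down at 2.97 m → arm 2.97 m, τ = 13.4 × 2.97 = 39.8 N·m clockwise.
Total clockwise load moment = 39.8 N·m.
The cable tension T acts at 2.79 m; only its component perpendicular to the bar, T sinθ, produces torque. sin 58.1° = 0.849.
Balancing moments: T × 2.79 × 0.849 = 39.8, giving T = 39.8 / 2.369 = 16.8 N.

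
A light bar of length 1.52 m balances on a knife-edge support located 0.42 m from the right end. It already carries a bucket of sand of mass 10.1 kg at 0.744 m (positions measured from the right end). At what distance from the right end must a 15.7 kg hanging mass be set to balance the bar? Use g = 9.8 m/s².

Sum moments about the knife-edge support (at 0.42 m from the right end) (the support reaction has zero arm there).
Bucket of sand: 10.1 × 9.8 = 98.98 N down at 0.744 m → arm 0.324 m, τ = 98.98 × 0.324 = 32.07 N·m counterclockwise.
Net moment of existing loads = 32.07 N·m counterclockwise.
The hanging mass weighs 15.7 × 9.8 = 153.9 N and must supply an equal clockwise moment, so its lever arm about the knife-edge support is 32.07 / 153.9 = 0.208 m.
That puts it at 0.42 − 0.208 = 0.212 m from the right end.

x ≈ 0.212 m from the right end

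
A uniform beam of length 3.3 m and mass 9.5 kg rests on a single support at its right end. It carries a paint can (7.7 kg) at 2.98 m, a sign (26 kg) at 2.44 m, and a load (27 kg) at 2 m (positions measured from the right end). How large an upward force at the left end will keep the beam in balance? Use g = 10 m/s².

F ≈ 473 N

Sum moments about the right end (the unknown pivot reaction has zero arm there).
Beam weight: 9.5 × 10 = 95 N down at 1.65 m → arm 1.65 m, τ = 95 × 1.65 = 156.8 N·m counterclockwise.
Paint can: 7.7 × 10 = 77 N down at 2.98 m → arm 2.98 m, τ = 77 × 2.98 = 229.5 N·m counterclockwise.
Sign: 26 × 10 = 260 N down at 2.44 m → arm 2.44 m, τ = 260 × 2.44 = 634.4 N·m counterclockwise.
Load: 27 × 10 = 270 N down at 2 m → arm 2 m, τ = 270 × 2 = 540 N·m counterclockwise.
Net moment of the loads = 1561 N·m counterclockwise.
The upward force F acts at the left end, arm 3.3 m, giving F × 3.3 clockwise.
Balancing moments: F × 3.3 = 1561, giving F = 1561 / 3.3 = 473 N.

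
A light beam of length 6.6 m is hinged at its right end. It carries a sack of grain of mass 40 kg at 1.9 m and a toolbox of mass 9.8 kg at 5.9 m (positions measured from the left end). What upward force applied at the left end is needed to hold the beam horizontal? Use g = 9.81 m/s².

Take moments about the right end.
Sack of grain: 40 × 9.81 = 392.4 N down at 1.9 m → arm 4.7 m, τ = 392.4 × 4.7 = 1844 N·m counterclockwise.
Toolbox: 9.8 × 9.81 = 96.14 N down at 5.9 m → arm 0.7 m, τ = 96.14 × 0.7 = 67.3 N·m counterclockwise.
Net moment of the loads = 1911 N·m counterclockwise.
The upward force F acts at the left end, arm 6.6 m, giving F × 6.6 clockwise.
Balancing moments: F × 6.6 = 1911, giving F = 1911 / 6.6 = 290 N.

F ≈ 290 N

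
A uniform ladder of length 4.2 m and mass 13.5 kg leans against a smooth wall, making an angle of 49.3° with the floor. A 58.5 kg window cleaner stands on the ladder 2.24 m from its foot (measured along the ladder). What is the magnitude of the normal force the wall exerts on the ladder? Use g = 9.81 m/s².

N_wall ≈ 320 N

Sum moments about the foot of the ladder (the floor normal and friction both act there and drop out).
Ladder weight 13.5×9.81 = 132.4 N acts at 2.1 m along the ladder; its horizontal arm is 2.1·cos49.3° = 1.369 m → τ = 181.3 N·m clockwise.
Window cleaner: 58.5×9.81 = 573.9 N at 2.24 m → arm 1.461 m → τ = 838.5 N·m clockwise.
Wall normal N acts horizontally at the top; its moment arm is the height L sinθ = 4.2·sin49.3° = 3.184 m, counterclockwise.
Balancing moments: N × 3.184 = 1020, giving N = 320 N.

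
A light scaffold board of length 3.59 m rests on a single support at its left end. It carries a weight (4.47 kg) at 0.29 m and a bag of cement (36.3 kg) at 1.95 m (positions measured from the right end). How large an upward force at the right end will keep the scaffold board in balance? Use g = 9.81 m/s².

Sum moments about the left end (the unknown pivot reaction has zero arm there).
Weight: 4.47 × 9.81 = 43.85 N down at 0.29 m → arm 3.3 m, τ = 43.85 × 3.3 = 144.7 N·m clockwise.
Bag of cement: 36.3 × 9.81 = 356.1 N down at 1.95 m → arm 1.64 m, τ = 356.1 × 1.64 = 584 N·m clockwise.
Net moment of the loads = 728.7 N·m clockwise.
The upward force F acts at the right end, arm 3.59 m, giving F × 3.59 counterclockwise.
Στ = 0 ⇒ F × 3.59 = 728.7 ⇒ F = 728.7 / 3.59 = 203 N.

F ≈ 203 N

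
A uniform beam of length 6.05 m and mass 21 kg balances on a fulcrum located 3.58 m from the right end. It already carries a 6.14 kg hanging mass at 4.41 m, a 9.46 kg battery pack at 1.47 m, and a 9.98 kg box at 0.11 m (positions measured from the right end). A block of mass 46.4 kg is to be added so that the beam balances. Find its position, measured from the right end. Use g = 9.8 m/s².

Taking torques about the fulcrum (at 3.58 m from the right end):
Beam weight: 21 × 9.8 = 205.8 N down at 3.025 m → arm 0.555 m, τ = 205.8 × 0.555 = 114.2 N·m clockwise.
Hanging mass: 6.14 × 9.8 = 60.17 N down at 4.41 m → arm 0.83 m, τ = 60.17 × 0.83 = 49.94 N·m counterclockwise.
Battery pack: 9.46 × 9.8 = 92.71 N down at 1.47 m → arm 2.11 m, τ = 92.71 × 2.11 = 195.6 N·m clockwise.
Box: 9.98 × 9.8 = 97.8 N down at 0.11 m → arm 3.47 m, τ = 97.8 × 3.47 = 339.4 N·m clockwise.
Net moment of existing loads = 599.3 N·m clockwise.
The block weighs 46.4 × 9.8 = 454.7 N and must supply an equal counterclockwise moment, so its lever arm about the fulcrum is 599.3 / 454.7 = 1.32 m.
That puts it at 3.58 + 1.32 = 4.9 m from the right end.

x ≈ 4.9 m from the right end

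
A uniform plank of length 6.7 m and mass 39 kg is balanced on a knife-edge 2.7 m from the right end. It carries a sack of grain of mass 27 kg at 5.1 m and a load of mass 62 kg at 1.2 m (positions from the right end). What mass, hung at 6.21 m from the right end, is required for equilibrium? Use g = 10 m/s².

Taking torques about the knife-edge (at 2.7 m from the right end):
Beam weight: 39 × 10 = 390 N down at 3.35 m → arm 0.65 m, τ = 390 × 0.65 = 253.5 N·m counterclockwise.
Sack of grain: 27 × 10 = 270 N down at 5.1 m → arm 2.4 m, τ = 270 × 2.4 = 648 N·m counterclockwise.
Load: 62 × 10 = 620 N down at 1.2 m → arm 1.5 m, τ = 620 × 1.5 = 930 N·m clockwise.
Net moment of known loads = 28.5 N·m clockwise.
An unknown mass m at 6.21 m has arm 3.51 m; its moment is m·g·3.51 counterclockwise.
Balancing moments: m × 10 × 3.51 = 28.5, giving m = 28.5 / (10 × 3.51) = 0.812 kg.

m ≈ 0.812 kg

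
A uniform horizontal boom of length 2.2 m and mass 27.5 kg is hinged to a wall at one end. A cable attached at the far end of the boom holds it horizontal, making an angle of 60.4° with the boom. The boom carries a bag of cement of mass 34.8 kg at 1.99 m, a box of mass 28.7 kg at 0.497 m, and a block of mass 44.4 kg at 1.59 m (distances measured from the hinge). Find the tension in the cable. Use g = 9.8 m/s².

T ≈ 945 N

Choose the hinge as the axis so the unknown hinge reaction has zero arm there.
Beam weight: 27.5 × 9.8 = 269.5 N down at 1.1 m → arm 1.1 m, τ = 269.5 × 1.1 = 296.5 N·m clockwise.
Bag of cement: 34.8 × 9.8 = 341 N down at 1.99 m → arm 1.99 m, τ = 341 × 1.99 = 678.6 N·m clockwise.
Box: 28.7 × 9.8 = 281.3 N down at 0.497 m → arm 0.497 m, τ = 281.3 × 0.497 = 139.8 N·m clockwise.
Block: 44.4 × 9.8 = 435.1 N down at 1.59 m → arm 1.59 m, τ = 435.1 × 1.59 = 691.8 N·m clockwise.
Total clockwise load moment = 1807 N·m.
The cable tension T acts at 2.2 m; only its component perpendicular to the boom, T sinθ, produces torque. sin 60.4° = 0.8695.
Balancing moments: T × 2.2 × 0.8695 = 1807, giving T = 1807 / 1.913 = 945 N.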